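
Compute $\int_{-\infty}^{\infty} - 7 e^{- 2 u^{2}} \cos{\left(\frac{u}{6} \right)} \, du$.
$- \frac{7 \sqrt{2} \sqrt{\pi}}{2 e^{\frac{1}{288}}}$

Define $I(b) = \int_{-\infty}^{\infty} - 7 e^{- 2 u^{2}} \cos{\left(b u \right)} \, du$.

Differentiating under the integral sign,
$$I'(b) = \int_{-\infty}^{\infty} 7 u e^{- 2 u^{2}} \sin{\left(b u \right)} \, du.$$

Integrate $\int_{-\infty}^{\infty} u \sin(b u)\, e^{- 2 u^{2}}\, du$ by parts with $w = \sin(b u)$ and $dv = u\, e^{- 2 u^{2}}\, du$, giving $v = - \frac{e^{- 2 u^{2}}}{4}$. The boundary term vanishes and
$$\int_{-\infty}^{\infty} u \sin(b u)\, e^{- 2 u^{2}}\, du = \frac{b}{4} \int_{-\infty}^{\infty} \cos(b u)\, e^{- 2 u^{2}}\, du,$$
so $I'(b) = - \frac{b}{4}\, I(b)$.

This is a separable first-order ODE; solving with the initial condition $I(0) = \int_{-\infty}^{\infty} - 7 e^{- 2 u^{2}}\,du = - \frac{7 \sqrt{2} \sqrt{\pi}}{2}$ gives
$$I(b) = - \frac{7 \sqrt{2} \sqrt{\pi} e^{- \frac{b^{2}}{8}}}{2}.$$

Setting $b = \frac{1}{6}$:
$$I = - \frac{7 \sqrt{2} \sqrt{\pi}}{2 e^{\frac{1}{288}}}.$$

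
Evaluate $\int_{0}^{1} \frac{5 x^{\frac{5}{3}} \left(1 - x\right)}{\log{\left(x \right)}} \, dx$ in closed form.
$\log{\left(\frac{32768}{161051} \right)}$

Consider the one-parameter family: let $I(a) = \int_{0}^{1} \frac{5 \left(- x^{\frac{8}{3}} + x^{a}\right)}{\log{\left(x \right)}} \, dx$.

Since $\dfrac{\partial}{\partial a}\,x^{a} = x^{a} \ln x$, the $\ln x$ in the denominator cancels and
$$\frac{dI}{da} = \int_{0}^{1} 5 x^{a} \, dx = 5 \left[\frac{x^{a+1}}{a+1}\right]_0^1 = \frac{5}{a + 1}.$$

Integrating with respect to $a$ gives $I(a) = \log{\left(\frac{243 \left(a + 1\right)^{5}}{161051} \right)} + C$.

At $a = \frac{8}{3}$ the integrand is identically $0$, so $I(\frac{8}{3}) = 0$. The closed form gives $0$, hence $C = 0$.

Setting $a = \frac{5}{3}$:
$$I = \log{\left(\frac{32768}{161051} \right)}.$$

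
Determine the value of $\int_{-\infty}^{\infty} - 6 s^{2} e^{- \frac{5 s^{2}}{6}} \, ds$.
$- \frac{18 \sqrt{30} \sqrt{\pi}}{25}$

Consider the simpler parametrised integral
$$J(a) = \int_{-\infty}^{\infty} - 6 e^{- a s^{2}} \, ds = - \frac{6 \sqrt{\pi}}{\sqrt{a}}.$$

Differentiating under the integral sign brings down a factor of $(-s^2)$:
$$\frac{dJ}{da} = \int_{-\infty}^{\infty} 6 s^{2} e^{- a s^{2}} \, ds = \frac{3 \sqrt{\pi}}{a^{\frac{3}{2}}}.$$

The integral on the left is $-I$, so $I = - \frac{3 \sqrt{\pi}}{a^{\frac{3}{2}}}$.

Setting $a = \frac{5}{6}$:
$$I = - \frac{18 \sqrt{30} \sqrt{\pi}}{25}.$$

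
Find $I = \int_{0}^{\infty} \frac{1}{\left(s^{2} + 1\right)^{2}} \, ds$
$\frac{\pi}{4}$

Start from the standard arctangent integral
$$J(a) = \int_{0}^{\infty} \frac{1}{a^{2} + s^{2}} \, ds = \frac{\pi}{2 a}.$$

Differentiating under the integral sign with respect to $a$,
$$\frac{dJ}{da} = \int_{0}^{\infty} - \frac{2 a}{\left(a^{2} + s^{2}\right)^{2}} \, ds = - \frac{\pi}{2 a^{2}},$$
so $\int_{0}^{\infty} \frac{1}{\left(a^{2} + s^{2}\right)^{2}} \, ds = \frac{\pi}{4 a^{3}}$.

Setting $a = 1$:
$$I = \frac{\pi}{4}.$$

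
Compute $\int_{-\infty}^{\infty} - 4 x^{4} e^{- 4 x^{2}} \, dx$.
$- \frac{3 \sqrt{\pi}}{32}$

Begin with the known integral
$$J(a) = \int_{-\infty}^{\infty} - 4 e^{- a x^{2}} \, dx = - \frac{4 \sqrt{\pi}}{\sqrt{a}}.$$

Differentiating under the integral sign brings down a factor of $(-x^2)$:
$$\frac{dJ}{da} = \int_{-\infty}^{\infty} 4 x^{2} e^{- a x^{2}} \, dx = \frac{2 \sqrt{\pi}}{a^{\frac{3}{2}}}.$$

Repeating twice in total — each differentiation brings down another $(-x^2)$ — gives
$$\frac{d^{2}J}{da^{2}} = \int_{-\infty}^{\infty} - 4 x^{4} e^{- a x^{2}} \, dx = - \frac{3 \sqrt{\pi}}{a^{\frac{5}{2}}},$$
and the integrand here is exactly the target integrand, so $I = - \frac{3 \sqrt{\pi}}{a^{\frac{5}{2}}}$.

Setting $a = 4$:
$$I = - \frac{3 \sqrt{\pi}}{32}.$$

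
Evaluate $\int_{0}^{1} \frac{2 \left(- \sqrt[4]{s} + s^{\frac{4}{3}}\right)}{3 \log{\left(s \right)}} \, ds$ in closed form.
$\log{\left(\frac{2 \sqrt[3]{30} \cdot 7^{\frac{2}{3}}}{15} \right)}$

Replace the exponent $\frac{4}{3}$ by a parameter $a$: let $I(a) = \int_{0}^{1} \frac{2 \left(- \sqrt[4]{s} + s^{a}\right)}{3 \log{\left(s \right)}} \, ds$.

Since $\dfrac{\partial}{\partial a}\,s^{a} = s^{a} \ln s$, the $\ln s$ in the denominator cancels and
$$\frac{dI}{da} = \int_{0}^{1} \frac{2}{3} s^{a} \, ds = \frac{2}{3} \left[\frac{s^{a+1}}{a+1}\right]_0^1 = \frac{2}{3 \left(a + 1\right)}.$$

Integrating with respect to $a$ gives $I(a) = \log{\left(\frac{2 \sqrt[3]{10} \left(a + 1\right)^{\frac{2}{3}}}{5} \right)} + C$.

At $a = \frac{1}{4}$ the integrand is identically $0$, so $I(\frac{1}{4}) = 0$. The closed form gives $0$, hence $C = 0$.

Setting $a = \frac{4}{3}$:
$$I = \log{\left(\frac{2 \sqrt[3]{30} \cdot 7^{\frac{2}{3}}}{15} \right)}.$$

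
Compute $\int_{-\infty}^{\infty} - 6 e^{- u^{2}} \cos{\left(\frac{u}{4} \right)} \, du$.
$- \frac{6 \sqrt{\pi}}{e^{\frac{1}{64}}}$

Treat the cosine frequency as a parameter and define $I(b) = \int_{-\infty}^{\infty} - 6 e^{- u^{2}} \cos{\left(b u \right)} \, du$.

Differentiating under the integral sign,
$$I'(b) = \int_{-\infty}^{\infty} 6 u e^{- u^{2}} \sin{\left(b u \right)} \, du.$$

Integrate $\int_{-\infty}^{\infty} u \sin(b u)\, e^{- u^{2}}\, du$ by parts with $w = \sin(b u)$ and $dv = u\, e^{- u^{2}}\, du$, giving $v = - \frac{e^{- u^{2}}}{2}$. The boundary term vanishes and
$$\int_{-\infty}^{\infty} u \sin(b u)\, e^{- u^{2}}\, du = \frac{b}{2} \int_{-\infty}^{\infty} \cos(b u)\, e^{- u^{2}}\, du,$$
so $I'(b) = - \frac{b}{2}\, I(b)$.

This is a separable first-order ODE; solving with the initial condition $I(0) = \int_{-\infty}^{\infty} - 6 e^{- u^{2}}\,du = - 6 \sqrt{\pi}$ gives
$$I(b) = - 6 \sqrt{\pi} e^{- \frac{b^{2}}{4}}.$$

Setting $b = \frac{1}{4}$:
$$I = - \frac{6 \sqrt{\pi}}{e^{\frac{1}{64}}}.$$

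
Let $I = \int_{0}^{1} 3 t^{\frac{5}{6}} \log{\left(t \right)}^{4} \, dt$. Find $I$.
$\frac{559872}{161051}$

Begin with the known integral
$$J(a) = \int_{0}^{1} 3 t^{a} \, dt = \frac{3}{a + 1}.$$

Differentiating under the integral sign brings down a factor of $\ln t$:
$$\frac{dJ}{da} = \int_{0}^{1} 3 t^{a} \log{\left(t \right)} \, dt = - \frac{3}{\left(a + 1\right)^{2}}.$$

Repeating $4$ times in total — each differentiation brings down another $\ln t$ — gives
$$\frac{d^{4}J}{da^{4}} = \int_{0}^{1} 3 t^{a} \log{\left(t \right)}^{4} \, dt = \frac{72}{\left(a + 1\right)^{5}},$$
and the integrand here is exactly the target integrand, so $I = \frac{72}{\left(a + 1\right)^{5}}$.

Setting $a = \frac{5}{6}$:
$$I = \frac{559872}{161051}.$$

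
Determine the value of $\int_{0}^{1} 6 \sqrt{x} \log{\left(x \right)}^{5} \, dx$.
$- \frac{5120}{81}$

Begin with the known integral
$$J(a) = \int_{0}^{1} 6 x^{a} \, dx = \frac{6}{a + 1}.$$

Differentiating under the integral sign brings down a factor of $\ln x$:
$$\frac{dJ}{da} = \int_{0}^{1} 6 x^{a} \log{\left(x \right)} \, dx = - \frac{6}{\left(a + 1\right)^{2}}.$$

Repeating $5$ times in total — each differentiation brings down another $\ln x$ — gives
$$\frac{d^{5}J}{da^{5}} = \int_{0}^{1} 6 x^{a} \log{\left(x \right)}^{5} \, dx = - \frac{720}{\left(a + 1\right)^{6}},$$
and the integrand here is exactly the target integrand, so $I = - \frac{720}{\left(a + 1\right)^{6}}$.

Setting $a = \frac{1}{2}$:
$$I = - \frac{5120}{81}.$$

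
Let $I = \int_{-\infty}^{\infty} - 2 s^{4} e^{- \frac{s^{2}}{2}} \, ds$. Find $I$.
$- 6 \sqrt{2} \sqrt{\pi}$

Begin with the known integral
$$J(a) = \int_{-\infty}^{\infty} - 2 e^{- a s^{2}} \, ds = - \frac{2 \sqrt{\pi}}{\sqrt{a}}.$$

Differentiating under the integral sign brings down a factor of $(-s^2)$:
$$\frac{dJ}{da} = \int_{-\infty}^{\infty} 2 s^{2} e^{- a s^{2}} \, ds = \frac{\sqrt{\pi}}{a^{\frac{3}{2}}}.$$

Repeating twice in total — each differentiation brings down another $(-s^2)$ — gives
$$\frac{d^{2}J}{da^{2}} = \int_{-\infty}^{\infty} - 2 s^{4} e^{- a s^{2}} \, ds = - \frac{3 \sqrt{\pi}}{2 a^{\frac{5}{2}}},$$
and the integrand here is exactly the target integrand, so $I = - \frac{3 \sqrt{\pi}}{2 a^{\frac{5}{2}}}$.

Setting $a = \frac{1}{2}$:
$$I = - 6 \sqrt{2} \sqrt{\pi}.$$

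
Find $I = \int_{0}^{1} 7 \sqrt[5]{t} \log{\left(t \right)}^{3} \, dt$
$- \frac{4375}{216}$

Consider the simpler parametrised integral
$$J(a) = \int_{0}^{1} 7 t^{a} \, dt = \frac{7}{a + 1}.$$

Differentiating under the integral sign brings down a factor of $\ln t$:
$$\frac{dJ}{da} = \int_{0}^{1} 7 t^{a} \log{\left(t \right)} \, dt = - \frac{7}{\left(a + 1\right)^{2}}.$$

Repeating $3$ times in total — each differentiation brings down another $\ln t$ — gives
$$\frac{d^{3}J}{da^{3}} = \int_{0}^{1} 7 t^{a} \log{\left(t \right)}^{3} \, dt = - \frac{42}{\left(a + 1\right)^{4}},$$
and the integrand here is exactly the target integrand, so $I = - \frac{42}{\left(a + 1\right)^{4}}$.

Setting $a = \frac{1}{5}$:
$$I = - \frac{4375}{216}.$$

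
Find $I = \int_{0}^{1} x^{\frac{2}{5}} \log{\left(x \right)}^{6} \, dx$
$\frac{56250000}{823543}$

Start from the elementary integral
$$J(a) = \int_{0}^{1} x^{a} \, dx = \frac{1}{a + 1}.$$

Differentiating under the integral sign brings down a factor of $\ln x$:
$$\frac{dJ}{da} = \int_{0}^{1} x^{a} \log{\left(x \right)} \, dx = - \frac{1}{\left(a + 1\right)^{2}}.$$

Repeating $6$ times in total — each differentiation brings down another $\ln x$ — gives
$$\frac{d^{6}J}{da^{6}} = \int_{0}^{1} x^{a} \log{\left(x \right)}^{6} \, dx = \frac{720}{\left(a + 1\right)^{7}},$$
and the integrand here is exactly the target integrand, so $I = \frac{720}{\left(a + 1\right)^{7}}$.

Setting $a = \frac{2}{5}$:
$$I = \frac{56250000}{823543}.$$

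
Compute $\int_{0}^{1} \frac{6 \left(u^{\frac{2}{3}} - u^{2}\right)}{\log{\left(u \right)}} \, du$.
$- \log{\left(\frac{531441}{15625} \right)}$

Consider the one-parameter family: let $I(a) = \int_{0}^{1} \frac{6 \left(u^{\frac{2}{3}} - u^{a}\right)}{\log{\left(u \right)}} \, du$.

Since $\dfrac{\partial}{\partial a}\,u^{a} = u^{a} \ln u$, the $\ln u$ in the denominator cancels and
$$\frac{dI}{da} = \int_{0}^{1} -6 u^{a} \, du = -6 \left[\frac{u^{a+1}}{a+1}\right]_0^1 = - \frac{6}{a + 1}.$$

Integrating with respect to $a$ gives $I(a) = - \log{\left(\frac{729 \left(a + 1\right)^{6}}{15625} \right)} + C$.

At $a = \frac{2}{3}$ the integrand is identically $0$, so $I(\frac{2}{3}) = 0$. The closed form gives $0$, hence $C = 0$.

Setting $a = 2$:
$$I = - \log{\left(\frac{531441}{15625} \right)}.$$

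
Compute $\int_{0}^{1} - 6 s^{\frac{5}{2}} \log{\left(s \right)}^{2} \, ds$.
$- \frac{96}{343}$

Consider the simpler parametrised integral
$$J(a) = \int_{0}^{1} - 6 s^{a} \, ds = - \frac{6}{a + 1}.$$

Differentiating under the integral sign brings down a factor of $\ln s$:
$$\frac{dJ}{da} = \int_{0}^{1} - 6 s^{a} \log{\left(s \right)} \, ds = \frac{6}{\left(a + 1\right)^{2}}.$$

Repeating twice in total — each differentiation brings down another $\ln s$ — gives
$$\frac{d^{2}J}{da^{2}} = \int_{0}^{1} - 6 s^{a} \log{\left(s \right)}^{2} \, ds = - \frac{12}{\left(a + 1\right)^{3}},$$
and the integrand here is exactly the target integrand, so $I = - \frac{12}{\left(a + 1\right)^{3}}$.

Setting $a = \frac{5}{2}$:
$$I = - \frac{96}{343}.$$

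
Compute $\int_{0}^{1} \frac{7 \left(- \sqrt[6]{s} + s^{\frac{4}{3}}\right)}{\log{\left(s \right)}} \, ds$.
$\log{\left(128 \right)}$

Replace the exponent $\frac{4}{3}$ by a parameter $a$: let $I(a) = \int_{0}^{1} \frac{7 \left(- \sqrt[6]{s} + s^{a}\right)}{\log{\left(s \right)}} \, ds$.

Since $\dfrac{\partial}{\partial a}\,s^{a} = s^{a} \ln s$, the $\ln s$ in the denominator cancels and
$$\frac{dI}{da} = \int_{0}^{1} 7 s^{a} \, ds = 7 \left[\frac{s^{a+1}}{a+1}\right]_0^1 = \frac{7}{a + 1}.$$

Integrating with respect to $a$ gives $I(a) = \log{\left(\frac{279936 \left(a + 1\right)^{7}}{823543} \right)} + C$.

At $a = \frac{1}{6}$ the integrand is identically $0$, so $I(\frac{1}{6}) = 0$. The closed form gives $0$, hence $C = 0$.

Setting $a = \frac{4}{3}$:
$$I = \log{\left(128 \right)}.$$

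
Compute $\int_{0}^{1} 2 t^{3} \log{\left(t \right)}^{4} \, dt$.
$\frac{3}{64}$

Consider the simpler parametrised integral
$$J(a) = \int_{0}^{1} 2 t^{a} \, dt = \frac{2}{a + 1}.$$

Differentiating under the integral sign brings down a factor of $\ln t$:
$$\frac{dJ}{da} = \int_{0}^{1} 2 t^{a} \log{\left(t \right)} \, dt = - \frac{2}{\left(a + 1\right)^{2}}.$$

Repeating $4$ times in total — each differentiation brings down another $\ln t$ — gives
$$\frac{d^{4}J}{da^{4}} = \int_{0}^{1} 2 t^{a} \log{\left(t \right)}^{4} \, dt = \frac{48}{\left(a + 1\right)^{5}},$$
and the integrand here is exactly the target integrand, so $I = \frac{48}{\left(a + 1\right)^{5}}$.

Setting $a = 3$:
$$I = \frac{3}{64}.$$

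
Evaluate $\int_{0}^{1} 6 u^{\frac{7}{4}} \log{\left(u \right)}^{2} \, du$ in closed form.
$\frac{768}{1331}$

Start from the elementary integral
$$J(a) = \int_{0}^{1} 6 u^{a} \, du = \frac{6}{a + 1}.$$

Differentiating under the integral sign brings down a factor of $\ln u$:
$$\frac{dJ}{da} = \int_{0}^{1} 6 u^{a} \log{\left(u \right)} \, du = - \frac{6}{\left(a + 1\right)^{2}}.$$

Repeating twice in total — each differentiation brings down another $\ln u$ — gives
$$\frac{d^{2}J}{da^{2}} = \int_{0}^{1} 6 u^{a} \log{\left(u \right)}^{2} \, du = \frac{12}{\left(a + 1\right)^{3}},$$
and the integrand here is exactly the target integrand, so $I = \frac{12}{\left(a + 1\right)^{3}}$.

Setting $a = \frac{7}{4}$:
$$I = \frac{768}{1331}.$$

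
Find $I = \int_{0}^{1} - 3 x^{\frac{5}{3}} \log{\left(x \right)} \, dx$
$\frac{27}{64}$

Begin with the known integral
$$J(a) = \int_{0}^{1} - 3 x^{a} \, dx = - \frac{3}{a + 1}.$$

Differentiating under the integral sign brings down a factor of $\ln x$:
$$\frac{dJ}{da} = \int_{0}^{1} - 3 x^{a} \log{\left(x \right)} \, dx = \frac{3}{\left(a + 1\right)^{2}}.$$

The integral on the left is $I$, so $I = \frac{3}{\left(a + 1\right)^{2}}$.

Setting $a = \frac{5}{3}$:
$$I = \frac{27}{64}.$$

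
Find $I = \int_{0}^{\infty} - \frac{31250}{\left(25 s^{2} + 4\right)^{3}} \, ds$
$- \frac{9375 \pi}{256}$

Start from the standard arctangent integral
$$J(a) = \int_{0}^{\infty} - \frac{2}{a^{2} + s^{2}} \, ds = - \frac{\pi}{a}.$$

Differentiating under the integral sign with respect to $a$,
$$\frac{dJ}{da} = \int_{0}^{\infty} \frac{4 a}{\left(a^{2} + s^{2}\right)^{2}} \, ds = \frac{\pi}{a^{2}},$$
so $\int_{0}^{\infty} - \frac{2}{\left(a^{2} + s^{2}\right)^{2}} \, ds = - \frac{\pi}{2 a^{3}}$.

Repeating — each differentiation of $1/(s^2+a^2)^j$ produces $-2ja/(s^2+a^2)^{j+1}$ — and dividing through by $-2ja$ at each step yields, after $2$ differentiations in total,
$$\int_{0}^{\infty} - \frac{2}{\left(a^{2} + s^{2}\right)^{3}} \, ds = - \frac{3 \pi}{8 a^{5}}.$$

Setting $a = \frac{2}{5}$:
$$I = - \frac{9375 \pi}{256}.$$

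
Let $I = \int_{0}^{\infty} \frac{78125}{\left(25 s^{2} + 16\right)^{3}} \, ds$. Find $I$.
$\frac{46875 \pi}{16384}$

Start from the standard arctangent integral
$$J(a) = \int_{0}^{\infty} \frac{5}{a^{2} + s^{2}} \, ds = \frac{5 \pi}{2 a}.$$

Differentiating under the integral sign with respect to $a$,
$$\frac{dJ}{da} = \int_{0}^{\infty} - \frac{10 a}{\left(a^{2} + s^{2}\right)^{2}} \, ds = - \frac{5 \pi}{2 a^{2}},$$
so $\int_{0}^{\infty} \frac{5}{\left(a^{2} + s^{2}\right)^{2}} \, ds = \frac{5 \pi}{4 a^{3}}$.

Repeating — each differentiation of $1/(s^2+a^2)^j$ produces $-2ja/(s^2+a^2)^{j+1}$ — and dividing through by $-2ja$ at each step yields, after $2$ differentiations in total,
$$\int_{0}^{\infty} \frac{5}{\left(a^{2} + s^{2}\right)^{3}} \, ds = \frac{15 \pi}{16 a^{5}}.$$

Setting $a = \frac{4}{5}$:
$$I = \frac{46875 \pi}{16384}.$$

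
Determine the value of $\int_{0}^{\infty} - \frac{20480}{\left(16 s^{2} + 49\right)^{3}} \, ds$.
$- \frac{960 \pi}{16807}$

Begin with the known result
$$J(a) = \int_{0}^{\infty} - \frac{5}{a^{2} + s^{2}} \, ds = - \frac{5 \pi}{2 a}.$$

Differentiating under the integral sign with respect to $a$,
$$\frac{dJ}{da} = \int_{0}^{\infty} \frac{10 a}{\left(a^{2} + s^{2}\right)^{2}} \, ds = \frac{5 \pi}{2 a^{2}},$$
so $\int_{0}^{\infty} - \frac{5}{\left(a^{2} + s^{2}\right)^{2}} \, ds = - \frac{5 \pi}{4 a^{3}}$.

Repeating — each differentiation of $1/(s^2+a^2)^j$ produces $-2ja/(s^2+a^2)^{j+1}$ — and dividing through by $-2ja$ at each step yields, after $2$ differentiations in total,
$$\int_{0}^{\infty} - \frac{5}{\left(a^{2} + s^{2}\right)^{3}} \, ds = - \frac{15 \pi}{16 a^{5}}.$$

Setting $a = \frac{7}{4}$:
$$I = - \frac{960 \pi}{16807}.$$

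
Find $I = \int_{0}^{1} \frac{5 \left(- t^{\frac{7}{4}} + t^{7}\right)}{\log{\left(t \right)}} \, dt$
$- \log{\left(\frac{161051}{33554432} \right)}$

Replace the exponent $\frac{7}{4}$ by a parameter $a$: let $I(a) = \int_{0}^{1} \frac{5 \left(t^{7} - t^{a}\right)}{\log{\left(t \right)}} \, dt$.

Since $\dfrac{\partial}{\partial a}\,t^{a} = t^{a} \ln t$, the $\ln t$ in the denominator cancels and
$$\frac{dI}{da} = \int_{0}^{1} -5 t^{a} \, dt = -5 \left[\frac{t^{a+1}}{a+1}\right]_0^1 = - \frac{5}{a + 1}.$$

Integrating with respect to $a$ gives $I(a) = - \log{\left(\frac{\left(a + 1\right)^{5}}{32768} \right)} + C$.

At $a = 7$ the integrand is identically $0$, so $I(7) = 0$. The closed form gives $0$, hence $C = 0$.

Setting $a = \frac{7}{4}$:
$$I = - \log{\left(\frac{161051}{33554432} \right)}.$$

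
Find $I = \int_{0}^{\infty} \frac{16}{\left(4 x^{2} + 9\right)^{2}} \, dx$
$\frac{2 \pi}{27}$

Begin with the known result
$$J(a) = \int_{0}^{\infty} \frac{1}{a^{2} + x^{2}} \, dx = \frac{\pi}{2 a}.$$

Differentiating under the integral sign with respect to $a$,
$$\frac{dJ}{da} = \int_{0}^{\infty} - \frac{2 a}{\left(a^{2} + x^{2}\right)^{2}} \, dx = - \frac{\pi}{2 a^{2}},$$
so $\int_{0}^{\infty} \frac{1}{\left(a^{2} + x^{2}\right)^{2}} \, dx = \frac{\pi}{4 a^{3}}$.

Setting $a = \frac{3}{2}$:
$$I = \frac{2 \pi}{27}.$$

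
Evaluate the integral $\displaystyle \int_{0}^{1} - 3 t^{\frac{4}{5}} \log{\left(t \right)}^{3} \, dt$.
$\frac{1250}{729}$

Consider the simpler parametrised integral
$$J(a) = \int_{0}^{1} - 3 t^{a} \, dt = - \frac{3}{a + 1}.$$

Differentiating under the integral sign brings down a factor of $\ln t$:
$$\frac{dJ}{da} = \int_{0}^{1} - 3 t^{a} \log{\left(t \right)} \, dt = \frac{3}{\left(a + 1\right)^{2}}.$$

Repeating $3$ times in total — each differentiation brings down another $\ln t$ — gives
$$\frac{d^{3}J}{da^{3}} = \int_{0}^{1} - 3 t^{a} \log{\left(t \right)}^{3} \, dt = \frac{18}{\left(a + 1\right)^{4}},$$
and the integrand here is exactly the target integrand, so $I = \frac{18}{\left(a + 1\right)^{4}}$.

Setting $a = \frac{4}{5}$:
$$I = \frac{1250}{729}.$$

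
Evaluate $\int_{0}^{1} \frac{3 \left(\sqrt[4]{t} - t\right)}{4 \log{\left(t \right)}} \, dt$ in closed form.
$\log{\left(\frac{10^{\frac{3}{4}}}{8} \right)}$

Introduce a parameter $a$ in the exponent: let $I(a) = \int_{0}^{1} \frac{3 \left(- t + t^{a}\right)}{4 \log{\left(t \right)}} \, dt$.

Since $\dfrac{\partial}{\partial a}\,t^{a} = t^{a} \ln t$, the $\ln t$ in the denominator cancels and
$$\frac{dI}{da} = \int_{0}^{1} \frac{3}{4} t^{a} \, dt = \frac{3}{4} \left[\frac{t^{a+1}}{a+1}\right]_0^1 = \frac{3}{4 \left(a + 1\right)}.$$

Integrating with respect to $a$ gives $I(a) = \frac{3 \log{\left(a + 1 \right)}}{4} - \frac{3 \log{\left(2 \right)}}{4} + C$.

At $a = 1$ the integrand is identically $0$, so $I(1) = 0$. The closed form gives $0$, hence $C = 0$.

Setting $a = \frac{1}{4}$:
$$I = \log{\left(\frac{10^{\frac{3}{4}}}{8} \right)}.$$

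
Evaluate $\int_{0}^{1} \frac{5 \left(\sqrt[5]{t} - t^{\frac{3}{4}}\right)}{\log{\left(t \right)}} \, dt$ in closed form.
$\log{\left(\frac{7962624}{52521875} \right)}$

Introduce a parameter $a$ in the exponent: let $I(a) = \int_{0}^{1} \frac{5 \left(- t^{\frac{3}{4}} + t^{a}\right)}{\log{\left(t \right)}} \, dt$.

Since $\dfrac{\partial}{\partial a}\,t^{a} = t^{a} \ln t$, the $\ln t$ in the denominator cancels and
$$\frac{dI}{da} = \int_{0}^{1} 5 t^{a} \, dt = 5 \left[\frac{t^{a+1}}{a+1}\right]_0^1 = \frac{5}{a + 1}.$$

Integrating with respect to $a$ gives $I(a) = \log{\left(\frac{1024 \left(a + 1\right)^{5}}{16807} \right)} + C$.

At $a = \frac{3}{4}$ the integrand is identically $0$, so $I(\frac{3}{4}) = 0$. The closed form gives $0$, hence $C = 0$.

Setting $a = \frac{1}{5}$:
$$I = \log{\left(\frac{7962624}{52521875} \right)}.$$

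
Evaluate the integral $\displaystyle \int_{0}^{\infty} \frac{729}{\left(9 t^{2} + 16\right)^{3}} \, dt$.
$\frac{729 \pi}{16384}$

Start from the standard arctangent integral
$$J(a) = \int_{0}^{\infty} \frac{1}{a^{2} + t^{2}} \, dt = \frac{\pi}{2 a}.$$

Differentiating under the integral sign with respect to $a$,
$$\frac{dJ}{da} = \int_{0}^{\infty} - \frac{2 a}{\left(a^{2} + t^{2}\right)^{2}} \, dt = - \frac{\pi}{2 a^{2}},$$
so $\int_{0}^{\infty} \frac{1}{\left(a^{2} + t^{2}\right)^{2}} \, dt = \frac{\pi}{4 a^{3}}$.

Repeating — each differentiation of $1/(t^2+a^2)^j$ produces $-2ja/(t^2+a^2)^{j+1}$ — and dividing through by $-2ja$ at each step yields, after $2$ differentiations in total,
$$\int_{0}^{\infty} \frac{1}{\left(a^{2} + t^{2}\right)^{3}} \, dt = \frac{3 \pi}{16 a^{5}}.$$

Setting $a = \frac{4}{3}$:
$$I = \frac{729 \pi}{16384}.$$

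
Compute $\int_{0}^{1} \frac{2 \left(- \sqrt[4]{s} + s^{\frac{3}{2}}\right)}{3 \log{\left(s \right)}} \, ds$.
$\frac{2 \log{\left(2 \right)}}{3}$

Consider the one-parameter family: let $I(a) = \int_{0}^{1} \frac{2 \left(- \sqrt[4]{s} + s^{a}\right)}{3 \log{\left(s \right)}} \, ds$.

Since $\dfrac{\partial}{\partial a}\,s^{a} = s^{a} \ln s$, the $\ln s$ in the denominator cancels and
$$\frac{dI}{da} = \int_{0}^{1} \frac{2}{3} s^{a} \, ds = \frac{2}{3} \left[\frac{s^{a+1}}{a+1}\right]_0^1 = \frac{2}{3 \left(a + 1\right)}.$$

Integrating with respect to $a$ gives $I(a) = \log{\left(\frac{2 \sqrt[3]{10} \left(a + 1\right)^{\frac{2}{3}}}{5} \right)} + C$.

At $a = \frac{1}{4}$ the integrand is identically $0$, so $I(\frac{1}{4}) = 0$. The closed form gives $0$, hence $C = 0$.

Setting $a = \frac{3}{2}$:
$$I = \frac{2 \log{\left(2 \right)}}{3}.$$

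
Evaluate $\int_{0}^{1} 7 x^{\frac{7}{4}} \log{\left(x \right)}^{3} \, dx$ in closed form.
$- \frac{10752}{14641}$

Start from the elementary integral
$$J(a) = \int_{0}^{1} 7 x^{a} \, dx = \frac{7}{a + 1}.$$

Differentiating under the integral sign brings down a factor of $\ln x$:
$$\frac{dJ}{da} = \int_{0}^{1} 7 x^{a} \log{\left(x \right)} \, dx = - \frac{7}{\left(a + 1\right)^{2}}.$$

Repeating $3$ times in total — each differentiation brings down another $\ln x$ — gives
$$\frac{d^{3}J}{da^{3}} = \int_{0}^{1} 7 x^{a} \log{\left(x \right)}^{3} \, dx = - \frac{42}{\left(a + 1\right)^{4}},$$
and the integrand here is exactly the target integrand, so $I = - \frac{42}{\left(a + 1\right)^{4}}$.

Setting $a = \frac{7}{4}$:
$$I = - \frac{10752}{14641}.$$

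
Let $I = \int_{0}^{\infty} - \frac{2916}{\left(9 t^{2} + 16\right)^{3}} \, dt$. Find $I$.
$- \frac{729 \pi}{4096}$

Begin with the known result
$$J(a) = \int_{0}^{\infty} - \frac{4}{a^{2} + t^{2}} \, dt = - \frac{2 \pi}{a}.$$

Differentiating under the integral sign with respect to $a$,
$$\frac{dJ}{da} = \int_{0}^{\infty} \frac{8 a}{\left(a^{2} + t^{2}\right)^{2}} \, dt = \frac{2 \pi}{a^{2}},$$
so $\int_{0}^{\infty} - \frac{4}{\left(a^{2} + t^{2}\right)^{2}} \, dt = - \frac{\pi}{a^{3}}$.

Repeating — each differentiation of $1/(t^2+a^2)^j$ produces $-2ja/(t^2+a^2)^{j+1}$ — and dividing through by $-2ja$ at each step yields, after $2$ differentiations in total,
$$\int_{0}^{\infty} - \frac{4}{\left(a^{2} + t^{2}\right)^{3}} \, dt = - \frac{3 \pi}{4 a^{5}}.$$

Setting $a = \frac{4}{3}$:
$$I = - \frac{729 \pi}{4096}.$$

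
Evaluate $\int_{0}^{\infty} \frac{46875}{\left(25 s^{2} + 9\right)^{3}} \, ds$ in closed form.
$\frac{3125 \pi}{432}$

Begin with the known result
$$J(a) = \int_{0}^{\infty} \frac{3}{a^{2} + s^{2}} \, ds = \frac{3 \pi}{2 a}.$$

Differentiating under the integral sign with respect to $a$,
$$\frac{dJ}{da} = \int_{0}^{\infty} - \frac{6 a}{\left(a^{2} + s^{2}\right)^{2}} \, ds = - \frac{3 \pi}{2 a^{2}},$$
so $\int_{0}^{\infty} \frac{3}{\left(a^{2} + s^{2}\right)^{2}} \, ds = \frac{3 \pi}{4 a^{3}}$.

Repeating — each differentiation of $1/(s^2+a^2)^j$ produces $-2ja/(s^2+a^2)^{j+1}$ — and dividing through by $-2ja$ at each step yields, after $2$ differentiations in total,
$$\int_{0}^{\infty} \frac{3}{\left(a^{2} + s^{2}\right)^{3}} \, ds = \frac{9 \pi}{16 a^{5}}.$$

Setting $a = \frac{3}{5}$:
$$I = \frac{3125 \pi}{432}.$$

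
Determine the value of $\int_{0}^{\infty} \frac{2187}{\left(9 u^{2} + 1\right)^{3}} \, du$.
$\frac{2187 \pi}{16}$

Start from the standard arctangent integral
$$J(a) = \int_{0}^{\infty} \frac{3}{a^{2} + u^{2}} \, du = \frac{3 \pi}{2 a}.$$

Differentiating under the integral sign with respect to $a$,
$$\frac{dJ}{da} = \int_{0}^{\infty} - \frac{6 a}{\left(a^{2} + u^{2}\right)^{2}} \, du = - \frac{3 \pi}{2 a^{2}},$$
so $\int_{0}^{\infty} \frac{3}{\left(a^{2} + u^{2}\right)^{2}} \, du = \frac{3 \pi}{4 a^{3}}$.

Repeating — each differentiation of $1/(u^2+a^2)^j$ produces $-2ja/(u^2+a^2)^{j+1}$ — and dividing through by $-2ja$ at each step yields, after $2$ differentiations in total,
$$\int_{0}^{\infty} \frac{3}{\left(a^{2} + u^{2}\right)^{3}} \, du = \frac{9 \pi}{16 a^{5}}.$$

Setting $a = \frac{1}{3}$:
$$I = \frac{2187 \pi}{16}.$$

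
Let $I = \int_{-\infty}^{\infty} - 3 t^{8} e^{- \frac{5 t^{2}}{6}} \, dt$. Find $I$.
$- \frac{5103 \sqrt{30} \sqrt{\pi}}{625}$

Start from the elementary integral
$$J(a) = \int_{-\infty}^{\infty} - 3 e^{- a t^{2}} \, dt = - \frac{3 \sqrt{\pi}}{\sqrt{a}}.$$

Differentiating under the integral sign brings down a factor of $(-t^2)$:
$$\frac{dJ}{da} = \int_{-\infty}^{\infty} 3 t^{2} e^{- a t^{2}} \, dt = \frac{3 \sqrt{\pi}}{2 a^{\frac{3}{2}}}.$$

Repeating $4$ times in total — each differentiation brings down another $(-t^2)$ — gives
$$\frac{d^{4}J}{da^{4}} = \int_{-\infty}^{\infty} - 3 t^{8} e^{- a t^{2}} \, dt = - \frac{315 \sqrt{\pi}}{16 a^{\frac{9}{2}}},$$
and the integrand here is exactly the target integrand, so $I = - \frac{315 \sqrt{\pi}}{16 a^{\frac{9}{2}}}$.

Setting $a = \frac{5}{6}$:
$$I = - \frac{5103 \sqrt{30} \sqrt{\pi}}{625}.$$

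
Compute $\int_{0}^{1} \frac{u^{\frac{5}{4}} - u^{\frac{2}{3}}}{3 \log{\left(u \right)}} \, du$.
$\log{\left(\frac{3 \sqrt[3]{50}}{10} \right)}$

Replace the exponent $\frac{5}{4}$ by a parameter $a$: let $I(a) = \int_{0}^{1} \frac{- u^{\frac{2}{3}} + u^{a}}{3 \log{\left(u \right)}} \, du$.

Since $\dfrac{\partial}{\partial a}\,u^{a} = u^{a} \ln u$, the $\ln u$ in the denominator cancels and
$$\frac{dI}{da} = \int_{0}^{1} \frac{1}{3} u^{a} \, du = \frac{1}{3} \left[\frac{u^{a+1}}{a+1}\right]_0^1 = \frac{1}{3 \left(a + 1\right)}.$$

Integrating with respect to $a$ gives $I(a) = \frac{\log{\left(a + 1 \right)}}{3} - \frac{\log{\left(5 \right)}}{3} + \frac{\log{\left(3 \right)}}{3} + C$.

At $a = \frac{2}{3}$ the integrand is identically $0$, so $I(\frac{2}{3}) = 0$. The closed form gives $0$, hence $C = 0$.

Setting $a = \frac{5}{4}$:
$$I = \log{\left(\frac{3 \sqrt[3]{50}}{10} \right)}.$$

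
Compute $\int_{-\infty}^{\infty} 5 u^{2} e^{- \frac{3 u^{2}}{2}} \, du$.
$\frac{5 \sqrt{6} \sqrt{\pi}}{9}$

Start from the elementary integral
$$J(a) = \int_{-\infty}^{\infty} 5 e^{- a u^{2}} \, du = \frac{5 \sqrt{\pi}}{\sqrt{a}}.$$

Differentiating under the integral sign brings down a factor of $(-u^2)$:
$$\frac{dJ}{da} = \int_{-\infty}^{\infty} - 5 u^{2} e^{- a u^{2}} \, du = - \frac{5 \sqrt{\pi}}{2 a^{\frac{3}{2}}}.$$

The integral on the left is $-I$, so $I = \frac{5 \sqrt{\pi}}{2 a^{\frac{3}{2}}}$.

Setting $a = \frac{3}{2}$:
$$I = \frac{5 \sqrt{6} \sqrt{\pi}}{9}.$$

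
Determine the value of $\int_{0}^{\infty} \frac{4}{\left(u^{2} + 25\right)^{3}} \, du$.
$\frac{3 \pi}{12500}$

Start from the standard arctangent integral
$$J(a) = \int_{0}^{\infty} \frac{4}{a^{2} + u^{2}} \, du = \frac{2 \pi}{a}.$$

Differentiating under the integral sign with respect to $a$,
$$\frac{dJ}{da} = \int_{0}^{\infty} - \frac{8 a}{\left(a^{2} + u^{2}\right)^{2}} \, du = - \frac{2 \pi}{a^{2}},$$
so $\int_{0}^{\infty} \frac{4}{\left(a^{2} + u^{2}\right)^{2}} \, du = \frac{\pi}{a^{3}}$.

Repeating — each differentiation of $1/(u^2+a^2)^j$ produces $-2ja/(u^2+a^2)^{j+1}$ — and dividing through by $-2ja$ at each step yields, after $2$ differentiations in total,
$$\int_{0}^{\infty} \frac{4}{\left(a^{2} + u^{2}\right)^{3}} \, du = \frac{3 \pi}{4 a^{5}}.$$

Setting $a = 5$:
$$I = \frac{3 \pi}{12500}.$$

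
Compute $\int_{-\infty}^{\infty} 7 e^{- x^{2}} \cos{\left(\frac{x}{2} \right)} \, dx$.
$\frac{7 \sqrt{\pi}}{e^{\frac{1}{16}}}$

Let $b$ denote the cosine frequency and define $I(b) = \int_{-\infty}^{\infty} 7 e^{- x^{2}} \cos{\left(b x \right)} \, dx$.

Differentiating under the integral sign,
$$I'(b) = \int_{-\infty}^{\infty} - 7 x e^{- x^{2}} \sin{\left(b x \right)} \, dx.$$

Integrate $\int_{-\infty}^{\infty} x \sin(b x)\, e^{- x^{2}}\, dx$ by parts with $u = \sin(b x)$ and $dv = x\, e^{- x^{2}}\, dx$, giving $v = - \frac{e^{- x^{2}}}{2}$. The boundary term vanishes and
$$\int_{-\infty}^{\infty} x \sin(b x)\, e^{- x^{2}}\, dx = \frac{b}{2} \int_{-\infty}^{\infty} \cos(b x)\, e^{- x^{2}}\, dx,$$
so $I'(b) = - \frac{b}{2}\, I(b)$.

This is a separable first-order ODE; solving with the initial condition $I(0) = \int_{-\infty}^{\infty} 7 e^{- x^{2}}\,dx = 7 \sqrt{\pi}$ gives
$$I(b) = 7 \sqrt{\pi} e^{- \frac{b^{2}}{4}}.$$

Setting $b = \frac{1}{2}$:
$$I = \frac{7 \sqrt{\pi}}{e^{\frac{1}{16}}}.$$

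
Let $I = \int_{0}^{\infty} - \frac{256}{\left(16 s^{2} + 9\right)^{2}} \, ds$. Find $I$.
$- \frac{16 \pi}{27}$

Begin with the known result
$$J(a) = \int_{0}^{\infty} - \frac{1}{a^{2} + s^{2}} \, ds = - \frac{\pi}{2 a}.$$

Differentiating under the integral sign with respect to $a$,
$$\frac{dJ}{da} = \int_{0}^{\infty} \frac{2 a}{\left(a^{2} + s^{2}\right)^{2}} \, ds = \frac{\pi}{2 a^{2}},$$
so $\int_{0}^{\infty} - \frac{1}{\left(a^{2} + s^{2}\right)^{2}} \, ds = - \frac{\pi}{4 a^{3}}$.

Setting $a = \frac{3}{4}$:
$$I = - \frac{16 \pi}{27}.$$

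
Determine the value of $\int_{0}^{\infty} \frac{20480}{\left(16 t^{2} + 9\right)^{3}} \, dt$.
$\frac{320 \pi}{81}$

Begin with the known result
$$J(a) = \int_{0}^{\infty} \frac{5}{a^{2} + t^{2}} \, dt = \frac{5 \pi}{2 a}.$$

Differentiating under the integral sign with respect to $a$,
$$\frac{dJ}{da} = \int_{0}^{\infty} - \frac{10 a}{\left(a^{2} + t^{2}\right)^{2}} \, dt = - \frac{5 \pi}{2 a^{2}},$$
so $\int_{0}^{\infty} \frac{5}{\left(a^{2} + t^{2}\right)^{2}} \, dt = \frac{5 \pi}{4 a^{3}}$.

Repeating — each differentiation of $1/(t^2+a^2)^j$ produces $-2ja/(t^2+a^2)^{j+1}$ — and dividing through by $-2ja$ at each step yields, after $2$ differentiations in total,
$$\int_{0}^{\infty} \frac{5}{\left(a^{2} + t^{2}\right)^{3}} \, dt = \frac{15 \pi}{16 a^{5}}.$$

Setting $a = \frac{3}{4}$:
$$I = \frac{320 \pi}{81}.$$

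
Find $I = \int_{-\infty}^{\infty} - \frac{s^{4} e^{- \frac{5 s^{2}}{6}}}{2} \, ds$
$- \frac{27 \sqrt{30} \sqrt{\pi}}{250}$

Start from the elementary integral
$$J(a) = \int_{-\infty}^{\infty} - \frac{e^{- a s^{2}}}{2} \, ds = - \frac{\sqrt{\pi}}{2 \sqrt{a}}.$$

Differentiating under the integral sign brings down a factor of $(-s^2)$:
$$\frac{dJ}{da} = \int_{-\infty}^{\infty} \frac{s^{2} e^{- a s^{2}}}{2} \, ds = \frac{\sqrt{\pi}}{4 a^{\frac{3}{2}}}.$$

Repeating twice in total — each differentiation brings down another $(-s^2)$ — gives
$$\frac{d^{2}J}{da^{2}} = \int_{-\infty}^{\infty} - \frac{s^{4} e^{- a s^{2}}}{2} \, ds = - \frac{3 \sqrt{\pi}}{8 a^{\frac{5}{2}}},$$
and the integrand here is exactly the target integrand, so $I = - \frac{3 \sqrt{\pi}}{8 a^{\frac{5}{2}}}$.

Setting $a = \frac{5}{6}$:
$$I = - \frac{27 \sqrt{30} \sqrt{\pi}}{250}.$$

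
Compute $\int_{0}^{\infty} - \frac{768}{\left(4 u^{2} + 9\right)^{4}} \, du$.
$- \frac{20 \pi}{729}$

Begin with the known result
$$J(a) = \int_{0}^{\infty} - \frac{3}{a^{2} + u^{2}} \, du = - \frac{3 \pi}{2 a}.$$

Differentiating under the integral sign with respect to $a$,
$$\frac{dJ}{da} = \int_{0}^{\infty} \frac{6 a}{\left(a^{2} + u^{2}\right)^{2}} \, du = \frac{3 \pi}{2 a^{2}},$$
so $\int_{0}^{\infty} - \frac{3}{\left(a^{2} + u^{2}\right)^{2}} \, du = - \frac{3 \pi}{4 a^{3}}$.

Repeating — each differentiation of $1/(u^2+a^2)^j$ produces $-2ja/(u^2+a^2)^{j+1}$ — and dividing through by $-2ja$ at each step yields, after $3$ differentiations in total,
$$\int_{0}^{\infty} - \frac{3}{\left(a^{2} + u^{2}\right)^{4}} \, du = - \frac{15 \pi}{32 a^{7}}.$$

Setting $a = \frac{3}{2}$:
$$I = - \frac{20 \pi}{729}.$$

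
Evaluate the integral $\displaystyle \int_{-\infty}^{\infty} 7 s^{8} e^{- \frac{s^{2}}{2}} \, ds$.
$735 \sqrt{2} \sqrt{\pi}$

Start from the elementary integral
$$J(a) = \int_{-\infty}^{\infty} 7 e^{- a s^{2}} \, ds = \frac{7 \sqrt{\pi}}{\sqrt{a}}.$$

Differentiating under the integral sign brings down a factor of $(-s^2)$:
$$\frac{dJ}{da} = \int_{-\infty}^{\infty} - 7 s^{2} e^{- a s^{2}} \, ds = - \frac{7 \sqrt{\pi}}{2 a^{\frac{3}{2}}}.$$

Repeating $4$ times in total — each differentiation brings down another $(-s^2)$ — gives
$$\frac{d^{4}J}{da^{4}} = \int_{-\infty}^{\infty} 7 s^{8} e^{- a s^{2}} \, ds = \frac{735 \sqrt{\pi}}{16 a^{\frac{9}{2}}},$$
and the integrand here is exactly the target integrand, so $I = \frac{735 \sqrt{\pi}}{16 a^{\frac{9}{2}}}$.

Setting $a = \frac{1}{2}$:
$$I = 735 \sqrt{2} \sqrt{\pi}.$$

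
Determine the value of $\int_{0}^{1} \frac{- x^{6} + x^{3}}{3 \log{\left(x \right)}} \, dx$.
$\log{\left(\frac{14^{\frac{2}{3}}}{7} \right)}$

Consider the one-parameter family: let $I(a) = \int_{0}^{1} \frac{- x^{6} + x^{a}}{3 \log{\left(x \right)}} \, dx$.

Since $\dfrac{\partial}{\partial a}\,x^{a} = x^{a} \ln x$, the $\ln x$ in the denominator cancels and
$$\frac{dI}{da} = \int_{0}^{1} \frac{1}{3} x^{a} \, dx = \frac{1}{3} \left[\frac{x^{a+1}}{a+1}\right]_0^1 = \frac{1}{3 \left(a + 1\right)}.$$

Integrating with respect to $a$ gives $I(a) = \frac{\log{\left(a + 1 \right)}}{3} - \frac{\log{\left(7 \right)}}{3} + C$.

At $a = 6$ the integrand is identically $0$, so $I(6) = 0$. The closed form gives $0$, hence $C = 0$.

Setting $a = 3$:
$$I = \log{\left(\frac{14^{\frac{2}{3}}}{7} \right)}.$$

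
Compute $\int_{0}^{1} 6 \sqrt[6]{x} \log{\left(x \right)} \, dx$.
$- \frac{216}{49}$

Start from the elementary integral
$$J(a) = \int_{0}^{1} 6 x^{a} \, dx = \frac{6}{a + 1}.$$

Differentiating under the integral sign brings down a factor of $\ln x$:
$$\frac{dJ}{da} = \int_{0}^{1} 6 x^{a} \log{\left(x \right)} \, dx = - \frac{6}{\left(a + 1\right)^{2}}.$$

The integral on the left is $I$, so $I = - \frac{6}{\left(a + 1\right)^{2}}$.

Setting $a = \frac{1}{6}$:
$$I = - \frac{216}{49}.$$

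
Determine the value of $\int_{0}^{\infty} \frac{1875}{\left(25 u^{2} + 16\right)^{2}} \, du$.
$\frac{375 \pi}{256}$

Begin with the known result
$$J(a) = \int_{0}^{\infty} \frac{3}{a^{2} + u^{2}} \, du = \frac{3 \pi}{2 a}.$$

Differentiating under the integral sign with respect to $a$,
$$\frac{dJ}{da} = \int_{0}^{\infty} - \frac{6 a}{\left(a^{2} + u^{2}\right)^{2}} \, du = - \frac{3 \pi}{2 a^{2}},$$
so $\int_{0}^{\infty} \frac{3}{\left(a^{2} + u^{2}\right)^{2}} \, du = \frac{3 \pi}{4 a^{3}}$.

Setting $a = \frac{4}{5}$:
$$I = \frac{375 \pi}{256}.$$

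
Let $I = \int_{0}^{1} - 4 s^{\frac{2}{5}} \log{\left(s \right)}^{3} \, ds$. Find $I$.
$\frac{15000}{2401}$

Consider the simpler parametrised integral
$$J(a) = \int_{0}^{1} - 4 s^{a} \, ds = - \frac{4}{a + 1}.$$

Differentiating under the integral sign brings down a factor of $\ln s$:
$$\frac{dJ}{da} = \int_{0}^{1} - 4 s^{a} \log{\left(s \right)} \, ds = \frac{4}{\left(a + 1\right)^{2}}.$$

Repeating $3$ times in total — each differentiation brings down another $\ln s$ — gives
$$\frac{d^{3}J}{da^{3}} = \int_{0}^{1} - 4 s^{a} \log{\left(s \right)}^{3} \, ds = \frac{24}{\left(a + 1\right)^{4}},$$
and the integrand here is exactly the target integrand, so $I = \frac{24}{\left(a + 1\right)^{4}}$.

Setting $a = \frac{2}{5}$:
$$I = \frac{15000}{2401}.$$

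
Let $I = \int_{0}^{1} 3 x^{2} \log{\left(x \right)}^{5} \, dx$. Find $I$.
$- \frac{40}{81}$

Begin with the known integral
$$J(a) = \int_{0}^{1} 3 x^{a} \, dx = \frac{3}{a + 1}.$$

Differentiating under the integral sign brings down a factor of $\ln x$:
$$\frac{dJ}{da} = \int_{0}^{1} 3 x^{a} \log{\left(x \right)} \, dx = - \frac{3}{\left(a + 1\right)^{2}}.$$

Repeating $5$ times in total — each differentiation brings down another $\ln x$ — gives
$$\frac{d^{5}J}{da^{5}} = \int_{0}^{1} 3 x^{a} \log{\left(x \right)}^{5} \, dx = - \frac{360}{\left(a + 1\right)^{6}},$$
and the integrand here is exactly the target integrand, so $I = - \frac{360}{\left(a + 1\right)^{6}}$.

Setting $a = 2$:
$$I = - \frac{40}{81}.$$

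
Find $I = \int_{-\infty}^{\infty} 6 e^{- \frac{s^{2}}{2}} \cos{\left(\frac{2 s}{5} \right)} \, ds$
$\frac{6 \sqrt{2} \sqrt{\pi}}{e^{\frac{2}{25}}}$

Treat the cosine frequency as a parameter and define $I(b) = \int_{-\infty}^{\infty} 6 e^{- \frac{s^{2}}{2}} \cos{\left(b s \right)} \, ds$.

Differentiating under the integral sign,
$$I'(b) = \int_{-\infty}^{\infty} - 6 s e^{- \frac{s^{2}}{2}} \sin{\left(b s \right)} \, ds.$$

Integrate $\int_{-\infty}^{\infty} s \sin(b s)\, e^{- \frac{s^{2}}{2}}\, ds$ by parts with $u = \sin(b s)$ and $dv = s\, e^{- \frac{s^{2}}{2}}\, ds$, giving $v = - e^{- \frac{s^{2}}{2}}$. The boundary term vanishes and
$$\int_{-\infty}^{\infty} s \sin(b s)\, e^{- \frac{s^{2}}{2}}\, ds = b \int_{-\infty}^{\infty} \cos(b s)\, e^{- \frac{s^{2}}{2}}\, ds,$$
so $I'(b) = - b\, I(b)$.

This is a separable first-order ODE; solving with the initial condition $I(0) = \int_{-\infty}^{\infty} 6 e^{- \frac{s^{2}}{2}}\,ds = 6 \sqrt{2} \sqrt{\pi}$ gives
$$I(b) = 6 \sqrt{2} \sqrt{\pi} e^{- \frac{b^{2}}{2}}.$$

Setting $b = \frac{2}{5}$:
$$I = \frac{6 \sqrt{2} \sqrt{\pi}}{e^{\frac{2}{25}}}.$$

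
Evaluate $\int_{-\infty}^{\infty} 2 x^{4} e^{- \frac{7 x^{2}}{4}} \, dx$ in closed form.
$\frac{48 \sqrt{7} \sqrt{\pi}}{343}$

Start from the elementary integral
$$J(a) = \int_{-\infty}^{\infty} 2 e^{- a x^{2}} \, dx = \frac{2 \sqrt{\pi}}{\sqrt{a}}.$$

Differentiating under the integral sign brings down a factor of $(-x^2)$:
$$\frac{dJ}{da} = \int_{-\infty}^{\infty} - 2 x^{2} e^{- a x^{2}} \, dx = - \frac{\sqrt{\pi}}{a^{\frac{3}{2}}}.$$

Repeating twice in total — each differentiation brings down another $(-x^2)$ — gives
$$\frac{d^{2}J}{da^{2}} = \int_{-\infty}^{\infty} 2 x^{4} e^{- a x^{2}} \, dx = \frac{3 \sqrt{\pi}}{2 a^{\frac{5}{2}}},$$
and the integrand here is exactly the target integrand, so $I = \frac{3 \sqrt{\pi}}{2 a^{\frac{5}{2}}}$.

Setting $a = \frac{7}{4}$:
$$I = \frac{48 \sqrt{7} \sqrt{\pi}}{343}.$$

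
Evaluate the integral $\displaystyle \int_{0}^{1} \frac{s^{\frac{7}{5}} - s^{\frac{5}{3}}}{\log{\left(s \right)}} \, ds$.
$- \log{\left(\frac{10}{9} \right)}$

Introduce a parameter $a$ in the exponent: let $I(a) = \int_{0}^{1} \frac{s^{\frac{7}{5}} - s^{a}}{\log{\left(s \right)}} \, ds$.

Since $\dfrac{\partial}{\partial a}\,s^{a} = s^{a} \ln s$, the $\ln s$ in the denominator cancels and
$$\frac{dI}{da} = \int_{0}^{1} -1 s^{a} \, ds = -1 \left[\frac{s^{a+1}}{a+1}\right]_0^1 = - \frac{1}{a + 1}.$$

Integrating with respect to $a$ gives $I(a) = - \log{\left(\frac{5 a}{12} + \frac{5}{12} \right)} + C$.

At $a = \frac{7}{5}$ the integrand is identically $0$, so $I(\frac{7}{5}) = 0$. The closed form gives $0$, hence $C = 0$.

Setting $a = \frac{5}{3}$:
$$I = - \log{\left(\frac{10}{9} \right)}.$$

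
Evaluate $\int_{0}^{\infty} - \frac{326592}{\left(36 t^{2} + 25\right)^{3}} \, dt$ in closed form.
$- \frac{10206 \pi}{3125}$

Recall the elementary integral
$$J(a) = \int_{0}^{\infty} - \frac{7}{a^{2} + t^{2}} \, dt = - \frac{7 \pi}{2 a}.$$

Differentiating under the integral sign with respect to $a$,
$$\frac{dJ}{da} = \int_{0}^{\infty} \frac{14 a}{\left(a^{2} + t^{2}\right)^{2}} \, dt = \frac{7 \pi}{2 a^{2}},$$
so $\int_{0}^{\infty} - \frac{7}{\left(a^{2} + t^{2}\right)^{2}} \, dt = - \frac{7 \pi}{4 a^{3}}$.

Repeating — each differentiation of $1/(t^2+a^2)^j$ produces $-2ja/(t^2+a^2)^{j+1}$ — and dividing through by $-2ja$ at each step yields, after $2$ differentiations in total,
$$\int_{0}^{\infty} - \frac{7}{\left(a^{2} + t^{2}\right)^{3}} \, dt = - \frac{21 \pi}{16 a^{5}}.$$

Setting $a = \frac{5}{6}$:
$$I = - \frac{10206 \pi}{3125}.$$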